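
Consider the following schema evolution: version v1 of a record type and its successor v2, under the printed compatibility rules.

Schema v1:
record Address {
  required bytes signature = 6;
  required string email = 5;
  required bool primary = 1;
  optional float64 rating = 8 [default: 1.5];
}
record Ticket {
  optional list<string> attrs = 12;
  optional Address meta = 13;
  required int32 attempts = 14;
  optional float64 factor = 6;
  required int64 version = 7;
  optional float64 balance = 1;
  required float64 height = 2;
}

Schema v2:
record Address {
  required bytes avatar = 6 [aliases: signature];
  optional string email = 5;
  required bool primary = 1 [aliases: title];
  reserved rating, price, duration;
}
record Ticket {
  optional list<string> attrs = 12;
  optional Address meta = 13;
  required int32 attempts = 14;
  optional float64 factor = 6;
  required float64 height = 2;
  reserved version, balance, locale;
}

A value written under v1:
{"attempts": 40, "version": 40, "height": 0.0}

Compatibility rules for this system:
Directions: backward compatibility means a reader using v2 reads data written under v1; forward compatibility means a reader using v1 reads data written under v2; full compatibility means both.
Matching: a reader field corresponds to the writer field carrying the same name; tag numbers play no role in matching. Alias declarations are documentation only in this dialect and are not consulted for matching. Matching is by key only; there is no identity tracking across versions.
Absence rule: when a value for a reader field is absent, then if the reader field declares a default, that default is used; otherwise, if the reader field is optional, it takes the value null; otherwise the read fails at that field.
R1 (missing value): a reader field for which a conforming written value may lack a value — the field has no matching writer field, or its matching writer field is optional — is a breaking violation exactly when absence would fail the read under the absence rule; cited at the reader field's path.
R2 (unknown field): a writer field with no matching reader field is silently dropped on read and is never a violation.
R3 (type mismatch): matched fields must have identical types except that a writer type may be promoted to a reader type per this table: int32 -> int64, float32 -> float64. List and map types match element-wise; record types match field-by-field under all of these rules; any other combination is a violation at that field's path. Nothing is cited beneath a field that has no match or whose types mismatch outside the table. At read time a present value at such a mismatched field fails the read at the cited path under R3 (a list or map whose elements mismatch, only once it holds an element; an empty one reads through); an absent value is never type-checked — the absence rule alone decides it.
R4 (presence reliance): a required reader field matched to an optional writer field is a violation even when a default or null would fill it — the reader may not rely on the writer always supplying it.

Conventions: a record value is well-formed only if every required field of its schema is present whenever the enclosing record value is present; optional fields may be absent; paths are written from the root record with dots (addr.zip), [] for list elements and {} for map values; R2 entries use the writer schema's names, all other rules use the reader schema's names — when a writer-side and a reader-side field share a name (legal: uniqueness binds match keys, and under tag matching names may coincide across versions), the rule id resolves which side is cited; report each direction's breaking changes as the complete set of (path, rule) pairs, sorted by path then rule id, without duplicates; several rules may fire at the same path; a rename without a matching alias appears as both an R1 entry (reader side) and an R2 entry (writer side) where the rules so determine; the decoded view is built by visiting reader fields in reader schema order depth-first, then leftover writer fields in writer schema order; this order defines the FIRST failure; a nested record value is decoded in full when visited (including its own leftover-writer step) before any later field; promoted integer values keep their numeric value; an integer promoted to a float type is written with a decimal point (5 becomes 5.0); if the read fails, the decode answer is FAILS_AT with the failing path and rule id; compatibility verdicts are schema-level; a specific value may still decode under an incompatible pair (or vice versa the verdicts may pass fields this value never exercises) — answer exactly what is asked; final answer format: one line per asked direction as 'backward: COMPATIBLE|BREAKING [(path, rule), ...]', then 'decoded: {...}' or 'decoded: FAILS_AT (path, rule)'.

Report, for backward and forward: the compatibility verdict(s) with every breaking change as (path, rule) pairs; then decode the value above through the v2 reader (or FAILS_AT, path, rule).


backward: BREAKING [(meta.avatar, R1)]; forward: BREAKING [(meta.email, R1), (meta.email, R4), (meta.signature, R1), (version, R1)]; decoded: {"attrs": null, "meta": null, "attempts": 40, "factor": null, "height": 0.0}

in Ticket below, arrows point writer -> reader
checking backward for Ticket: reader v2 against writer v1:
  writer optional, list<string> -> list<string>: reader attrs maps from writer attrs
  writer optional, Address -> Address: reader meta maps from writer meta
  writer required, int32 -> int32: reader attempts maps from writer attempts
  writer optional, float64 -> float64: reader factor maps from writer factor
  writer required, float64 -> float64: reader height maps from writer height
  version (writer side), unknown to reader
  balance (writer side), unknown to reader
  meta.avatar has no writer counterpart
  writer required, string -> string: reader meta.email maps from writer meta.email
  writer required, bool -> bool: reader meta.primary maps from writer meta.primary
  meta.signature (writer side), unknown to reader
  meta.rating (writer side), unknown to reader
  violation R1 at meta.avatar
  => 1 violation(s): backward is BREAKING for Ticket
checking forward for Ticket: reader v1 against writer v2:
  writer optional, list<string> -> list<string>: reader attrs maps from writer attrs
  writer optional, Address -> Address: reader meta maps from writer meta
  writer required, int32 -> int32: reader attempts maps from writer attempts
  writer optional, float64 -> float64: reader factor maps from writer factor
  version has no writer counterpart
  balance has no writer counterpart
  writer required, float64 -> float64: reader height maps from writer height
  meta.signature has no writer counterpart
  writer optional, string -> string: reader meta.email maps from writer meta.email
  writer required, bool -> bool: reader meta.primary maps from writer meta.primary
  meta.rating has no writer counterpart
  meta.avatar (writer side), unknown to reader
  violation R1 at meta.email
  violation R4 at meta.email
  violation R1 at meta.signature
  violation R1 at version
  => 4 violation(s): forward is BREAKING for Ticket
decode walk for Ticket under reader schema v2:
  attrs := null (not supplied -> null)
  meta := null (not supplied -> null)
  attempts := 40
  factor := null (not supplied -> null)
  height := 0.0
  writer version: unmatched, discarded
  => decoded: {"attrs": null, "meta": null, "attempts": 40, "factor": null, "height": 0.0}


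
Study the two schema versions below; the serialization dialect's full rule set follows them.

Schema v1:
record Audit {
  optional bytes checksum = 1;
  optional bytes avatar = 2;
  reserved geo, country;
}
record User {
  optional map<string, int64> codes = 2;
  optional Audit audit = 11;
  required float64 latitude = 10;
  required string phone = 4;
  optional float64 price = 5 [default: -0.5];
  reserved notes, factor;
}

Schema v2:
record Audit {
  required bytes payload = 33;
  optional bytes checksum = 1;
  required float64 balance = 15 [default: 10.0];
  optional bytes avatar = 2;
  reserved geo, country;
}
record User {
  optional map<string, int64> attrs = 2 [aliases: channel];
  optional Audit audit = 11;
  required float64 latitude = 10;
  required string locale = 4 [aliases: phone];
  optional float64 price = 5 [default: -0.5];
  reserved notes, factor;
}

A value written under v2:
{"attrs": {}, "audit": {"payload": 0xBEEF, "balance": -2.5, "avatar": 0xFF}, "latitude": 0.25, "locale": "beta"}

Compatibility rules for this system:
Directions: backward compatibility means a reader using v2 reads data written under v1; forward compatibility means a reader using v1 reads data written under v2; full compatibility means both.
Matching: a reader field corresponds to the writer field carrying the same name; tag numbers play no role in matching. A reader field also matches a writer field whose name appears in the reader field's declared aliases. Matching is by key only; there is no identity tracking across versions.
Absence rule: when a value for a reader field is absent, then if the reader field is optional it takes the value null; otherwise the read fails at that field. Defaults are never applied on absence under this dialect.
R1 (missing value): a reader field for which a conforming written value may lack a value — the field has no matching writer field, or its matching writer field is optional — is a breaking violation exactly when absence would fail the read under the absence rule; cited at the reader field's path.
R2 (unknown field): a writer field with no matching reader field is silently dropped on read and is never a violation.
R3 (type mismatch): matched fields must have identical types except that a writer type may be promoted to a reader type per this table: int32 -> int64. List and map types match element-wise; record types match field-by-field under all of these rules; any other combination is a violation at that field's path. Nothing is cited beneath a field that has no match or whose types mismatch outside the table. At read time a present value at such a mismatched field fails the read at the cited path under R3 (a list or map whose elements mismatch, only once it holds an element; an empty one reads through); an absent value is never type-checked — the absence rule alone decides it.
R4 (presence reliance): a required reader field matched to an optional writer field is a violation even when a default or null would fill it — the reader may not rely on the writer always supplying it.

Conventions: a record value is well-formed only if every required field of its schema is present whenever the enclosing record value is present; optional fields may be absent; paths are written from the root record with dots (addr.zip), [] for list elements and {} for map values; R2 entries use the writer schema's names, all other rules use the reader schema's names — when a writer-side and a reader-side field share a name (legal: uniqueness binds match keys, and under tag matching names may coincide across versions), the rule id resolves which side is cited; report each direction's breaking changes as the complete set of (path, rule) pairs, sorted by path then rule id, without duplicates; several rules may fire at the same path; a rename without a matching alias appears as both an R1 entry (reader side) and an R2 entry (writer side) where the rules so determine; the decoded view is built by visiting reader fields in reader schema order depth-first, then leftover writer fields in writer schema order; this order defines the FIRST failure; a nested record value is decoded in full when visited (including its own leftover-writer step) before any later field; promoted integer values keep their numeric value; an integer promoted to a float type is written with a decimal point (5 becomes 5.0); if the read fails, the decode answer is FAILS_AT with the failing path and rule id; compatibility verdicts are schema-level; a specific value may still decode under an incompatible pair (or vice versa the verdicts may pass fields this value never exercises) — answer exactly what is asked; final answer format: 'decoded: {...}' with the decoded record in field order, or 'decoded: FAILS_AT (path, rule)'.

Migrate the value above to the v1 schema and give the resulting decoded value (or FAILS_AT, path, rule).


each type pair in User: writer, then reader
decoding the User value with the v1 reader:
  codes := null (absent, optional -> null)
  audit.checksum := null (absent, optional -> null)
  audit.avatar := 0xFF
  writer audit.payload: unknown -> dropped
  writer audit.balance: unknown -> dropped
  latitude := 0.25
  read fails at phone under R1 (no fill)
  => FAILS_AT (phone, R1)
checking off the User differences that do not matter here:
  added field balance to record Audit: required float64, tag 15, default 10.0 (in v2 it sits immediately before avatar) -> schema-level compatibility only; this User value's decode is unchanged
  added field payload to record Audit: required bytes, tag 33 (in v2 it sits immediately before checksum) -> schema-level compatibility only; this User value's decode is unchanged
  renamed field codes to attrs in record User -> inert under this dialect — no rule fires on User and the result does not move

decoded: FAILS_AT (phone, R1)


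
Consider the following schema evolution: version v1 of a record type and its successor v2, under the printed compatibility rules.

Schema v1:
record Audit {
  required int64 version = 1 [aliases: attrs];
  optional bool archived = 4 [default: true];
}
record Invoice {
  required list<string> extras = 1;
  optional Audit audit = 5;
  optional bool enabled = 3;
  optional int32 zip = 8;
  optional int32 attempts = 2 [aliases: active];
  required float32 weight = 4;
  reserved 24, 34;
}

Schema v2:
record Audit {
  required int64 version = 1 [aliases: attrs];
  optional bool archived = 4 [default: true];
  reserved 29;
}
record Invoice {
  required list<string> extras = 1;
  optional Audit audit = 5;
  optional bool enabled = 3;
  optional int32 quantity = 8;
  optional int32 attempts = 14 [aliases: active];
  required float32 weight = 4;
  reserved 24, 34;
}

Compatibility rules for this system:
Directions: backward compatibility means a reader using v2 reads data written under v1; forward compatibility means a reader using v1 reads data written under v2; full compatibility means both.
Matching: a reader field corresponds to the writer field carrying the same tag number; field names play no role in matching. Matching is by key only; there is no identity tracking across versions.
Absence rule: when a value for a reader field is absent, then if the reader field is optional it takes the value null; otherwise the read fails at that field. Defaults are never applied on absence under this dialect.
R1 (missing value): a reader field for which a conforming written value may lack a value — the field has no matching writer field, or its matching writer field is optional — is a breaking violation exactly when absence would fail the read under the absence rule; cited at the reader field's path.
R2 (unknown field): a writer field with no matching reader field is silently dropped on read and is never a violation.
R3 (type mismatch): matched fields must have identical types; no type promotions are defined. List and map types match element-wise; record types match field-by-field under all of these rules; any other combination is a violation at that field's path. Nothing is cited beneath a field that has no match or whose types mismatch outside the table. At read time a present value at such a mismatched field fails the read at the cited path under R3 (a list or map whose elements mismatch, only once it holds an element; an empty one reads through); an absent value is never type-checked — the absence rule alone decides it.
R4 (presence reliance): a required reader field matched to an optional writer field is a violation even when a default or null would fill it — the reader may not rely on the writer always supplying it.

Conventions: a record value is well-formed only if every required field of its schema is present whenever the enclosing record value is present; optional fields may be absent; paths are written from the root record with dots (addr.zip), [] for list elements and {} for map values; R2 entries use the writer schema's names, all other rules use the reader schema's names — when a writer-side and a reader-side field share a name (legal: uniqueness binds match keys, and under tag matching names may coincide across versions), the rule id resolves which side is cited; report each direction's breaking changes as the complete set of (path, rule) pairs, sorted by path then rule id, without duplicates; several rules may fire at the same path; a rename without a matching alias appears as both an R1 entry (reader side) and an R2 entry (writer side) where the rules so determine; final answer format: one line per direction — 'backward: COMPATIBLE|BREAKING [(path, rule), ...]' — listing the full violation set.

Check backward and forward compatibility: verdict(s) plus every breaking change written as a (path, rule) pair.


backward: COMPATIBLE []; forward: COMPATIBLE []

each type pair in Invoice: writer, then reader
backward for Invoice (reader v2, writer v1):
  extras <- extras (list<string> -> list<string>, writer required)
  audit <- audit (Audit -> Audit, writer optional)
  enabled <- enabled (bool -> bool, writer optional)
  quantity <- zip (int32 -> int32, writer optional)
  attempts: no writer-side match
  weight <- weight (float32 -> float32, writer required)
  writer field attempts has no reader counterpart
  audit.version <- audit.version (int64 -> int64, writer required)
  audit.archived <- audit.archived (bool -> bool, writer optional)
  => no violations; backward on Invoice: COMPATIBLE
forward for Invoice (reader v1, writer v2):
  extras <- extras (list<string> -> list<string>, writer required)
  audit <- audit (Audit -> Audit, writer optional)
  enabled <- enabled (bool -> bool, writer optional)
  zip <- quantity (int32 -> int32, writer optional)
  attempts: no writer-side match
  weight <- weight (float32 -> float32, writer required)
  writer field attempts has no reader counterpart
  audit.version <- audit.version (int64 -> int64, writer required)
  audit.archived <- audit.archived (bool -> bool, writer optional)
  => no violations; forward on Invoice: COMPATIBLE


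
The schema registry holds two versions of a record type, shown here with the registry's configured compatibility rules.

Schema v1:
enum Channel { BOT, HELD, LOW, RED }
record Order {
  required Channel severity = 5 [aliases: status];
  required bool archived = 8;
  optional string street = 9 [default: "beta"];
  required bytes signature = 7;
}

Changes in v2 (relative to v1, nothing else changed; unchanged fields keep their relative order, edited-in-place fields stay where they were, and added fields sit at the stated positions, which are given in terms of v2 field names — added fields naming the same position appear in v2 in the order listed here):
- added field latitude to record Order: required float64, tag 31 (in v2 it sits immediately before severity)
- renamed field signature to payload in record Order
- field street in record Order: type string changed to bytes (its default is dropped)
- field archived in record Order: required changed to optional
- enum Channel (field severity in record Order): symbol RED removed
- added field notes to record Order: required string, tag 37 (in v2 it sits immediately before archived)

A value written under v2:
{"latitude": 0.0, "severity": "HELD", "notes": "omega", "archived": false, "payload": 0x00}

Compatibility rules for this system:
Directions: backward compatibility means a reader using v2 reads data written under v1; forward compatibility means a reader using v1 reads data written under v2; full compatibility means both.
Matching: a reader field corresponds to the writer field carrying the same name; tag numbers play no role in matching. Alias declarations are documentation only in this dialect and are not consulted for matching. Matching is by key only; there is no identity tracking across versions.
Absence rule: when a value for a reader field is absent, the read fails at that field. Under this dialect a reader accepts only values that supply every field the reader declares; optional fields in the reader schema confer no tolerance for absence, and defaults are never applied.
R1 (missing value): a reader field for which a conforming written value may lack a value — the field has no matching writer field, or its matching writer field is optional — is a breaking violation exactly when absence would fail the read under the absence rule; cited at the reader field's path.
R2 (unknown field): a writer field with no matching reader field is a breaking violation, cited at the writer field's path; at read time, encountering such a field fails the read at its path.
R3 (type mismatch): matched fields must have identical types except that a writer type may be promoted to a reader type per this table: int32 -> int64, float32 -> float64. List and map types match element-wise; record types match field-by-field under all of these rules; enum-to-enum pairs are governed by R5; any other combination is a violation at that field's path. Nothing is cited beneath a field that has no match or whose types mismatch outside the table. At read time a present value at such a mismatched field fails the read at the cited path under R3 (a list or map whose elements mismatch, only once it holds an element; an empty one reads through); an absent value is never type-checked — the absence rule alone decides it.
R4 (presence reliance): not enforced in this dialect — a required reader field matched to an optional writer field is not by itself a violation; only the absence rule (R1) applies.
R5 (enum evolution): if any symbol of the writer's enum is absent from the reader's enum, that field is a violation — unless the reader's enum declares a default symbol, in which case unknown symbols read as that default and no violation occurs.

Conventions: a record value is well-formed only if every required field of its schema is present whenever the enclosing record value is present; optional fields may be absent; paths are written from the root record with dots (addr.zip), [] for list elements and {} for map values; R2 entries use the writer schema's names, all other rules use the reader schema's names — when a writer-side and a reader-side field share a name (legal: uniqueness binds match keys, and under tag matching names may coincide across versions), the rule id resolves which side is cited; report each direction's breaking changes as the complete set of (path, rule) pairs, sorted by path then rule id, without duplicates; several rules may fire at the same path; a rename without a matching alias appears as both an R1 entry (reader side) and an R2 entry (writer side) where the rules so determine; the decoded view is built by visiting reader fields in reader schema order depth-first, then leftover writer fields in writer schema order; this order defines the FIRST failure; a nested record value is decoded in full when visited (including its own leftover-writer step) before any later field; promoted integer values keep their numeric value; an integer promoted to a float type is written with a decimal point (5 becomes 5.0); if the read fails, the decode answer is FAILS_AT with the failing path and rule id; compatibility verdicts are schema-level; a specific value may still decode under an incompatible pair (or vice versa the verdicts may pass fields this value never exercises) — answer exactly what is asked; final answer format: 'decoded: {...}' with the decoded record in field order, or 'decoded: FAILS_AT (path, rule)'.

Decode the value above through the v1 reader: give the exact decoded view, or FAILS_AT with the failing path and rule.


decoded: FAILS_AT (street, R1)

arrows below run writer -> reader for Order
decode walk for Order under reader schema v1:
  severity := "HELD"
  archived := false
  read fails at street under R1 (no fill)
  => FAILS_AT (street, R1)
remaining Order differences; none change what is asked:
  added field notes to record Order: required string, tag 37 (in v2 it sits immediately before archived) -> changes Order's schema-level verdicts only — the decode of this value is the same
  renamed field signature to payload in record Order -> changes Order's schema-level verdicts only — the decode of this value is the same
  field archived in record Order: required changed to optional -> changes Order's schema-level verdicts only — the decode of this value is the same
  enum Channel (field severity in record Order): symbol RED removed -> changes Order's schema-level verdicts only — the decode of this value is the same
  added field latitude to record Order: required float64, tag 31 (in v2 it sits immediately before severity) -> changes Order's schema-level verdicts only — the decode of this value is the same


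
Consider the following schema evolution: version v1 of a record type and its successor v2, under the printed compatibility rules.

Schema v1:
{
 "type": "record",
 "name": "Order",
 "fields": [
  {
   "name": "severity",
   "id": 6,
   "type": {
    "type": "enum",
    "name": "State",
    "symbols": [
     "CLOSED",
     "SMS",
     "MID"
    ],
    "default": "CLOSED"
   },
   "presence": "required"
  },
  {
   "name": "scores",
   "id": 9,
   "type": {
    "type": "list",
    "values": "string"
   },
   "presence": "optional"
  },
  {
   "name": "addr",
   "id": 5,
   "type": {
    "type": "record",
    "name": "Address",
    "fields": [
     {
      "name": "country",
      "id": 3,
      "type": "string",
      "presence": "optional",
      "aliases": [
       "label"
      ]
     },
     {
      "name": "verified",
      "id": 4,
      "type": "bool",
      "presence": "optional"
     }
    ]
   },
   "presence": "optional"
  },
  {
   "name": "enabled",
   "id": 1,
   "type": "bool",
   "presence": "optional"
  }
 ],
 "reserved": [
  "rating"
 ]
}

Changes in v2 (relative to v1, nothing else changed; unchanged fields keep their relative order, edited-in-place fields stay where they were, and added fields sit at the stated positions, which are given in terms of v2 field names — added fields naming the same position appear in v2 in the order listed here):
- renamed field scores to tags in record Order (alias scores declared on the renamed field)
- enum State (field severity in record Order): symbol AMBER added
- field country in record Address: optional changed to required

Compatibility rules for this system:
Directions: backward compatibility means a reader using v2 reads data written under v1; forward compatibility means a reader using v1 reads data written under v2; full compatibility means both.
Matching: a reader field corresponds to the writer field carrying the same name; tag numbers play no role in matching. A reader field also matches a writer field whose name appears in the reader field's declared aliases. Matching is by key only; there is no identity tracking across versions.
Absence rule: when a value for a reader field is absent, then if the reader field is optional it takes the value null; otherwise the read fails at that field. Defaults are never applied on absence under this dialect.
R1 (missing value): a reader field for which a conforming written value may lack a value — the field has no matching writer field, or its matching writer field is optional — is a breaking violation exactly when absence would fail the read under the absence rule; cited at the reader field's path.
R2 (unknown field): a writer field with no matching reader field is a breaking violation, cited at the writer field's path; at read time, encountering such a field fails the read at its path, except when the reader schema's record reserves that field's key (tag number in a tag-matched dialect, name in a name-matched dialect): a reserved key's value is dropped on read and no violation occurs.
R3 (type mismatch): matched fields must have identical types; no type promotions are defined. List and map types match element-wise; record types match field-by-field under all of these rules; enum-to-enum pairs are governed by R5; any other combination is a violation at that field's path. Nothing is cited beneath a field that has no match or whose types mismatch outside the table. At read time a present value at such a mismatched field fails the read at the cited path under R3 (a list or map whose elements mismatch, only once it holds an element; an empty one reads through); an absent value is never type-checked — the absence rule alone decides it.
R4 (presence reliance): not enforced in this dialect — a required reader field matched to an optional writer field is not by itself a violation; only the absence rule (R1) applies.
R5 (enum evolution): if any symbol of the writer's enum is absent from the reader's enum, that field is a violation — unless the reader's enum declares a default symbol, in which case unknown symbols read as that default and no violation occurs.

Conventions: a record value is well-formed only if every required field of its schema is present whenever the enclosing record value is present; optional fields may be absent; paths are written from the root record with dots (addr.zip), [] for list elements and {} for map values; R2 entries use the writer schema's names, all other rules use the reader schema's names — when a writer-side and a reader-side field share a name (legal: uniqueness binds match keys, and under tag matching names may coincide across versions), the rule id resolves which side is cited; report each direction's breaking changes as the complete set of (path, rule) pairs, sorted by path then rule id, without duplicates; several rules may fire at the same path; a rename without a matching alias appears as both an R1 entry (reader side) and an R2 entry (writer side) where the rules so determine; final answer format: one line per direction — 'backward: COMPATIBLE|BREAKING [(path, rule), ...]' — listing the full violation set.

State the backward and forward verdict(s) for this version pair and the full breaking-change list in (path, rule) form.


the writer's type comes first in each Order pair
backward on Order — v2 reading data written by v1:
  severity: State -> State, writer required; from severity
  tags: list<string> -> list<string>, writer optional; from scores
  addr: Address -> Address, writer optional; from addr
  enabled: bool -> bool, writer optional; from enabled
  addr.country: string -> string, writer optional; from addr.country
  addr.verified: bool -> bool, writer optional; from addr.verified
  R1 fires at addr.country
  => backward: BREAKING (1)
forward on Order — v1 reading data written by v2:
  severity: State -> State, writer required; from severity
  scores: no writer match
  addr: Address -> Address, writer optional; from addr
  enabled: bool -> bool, writer optional; from enabled
  writer tags: unknown to reader
  addr.country: string -> string, writer required; from addr.country
  addr.verified: bool -> bool, writer optional; from addr.verified
  R2 fires at tags
  => forward: BREAKING (1)

backward: BREAKING [(addr.country, R1)]; forward: BREAKING [(tags, R2)]


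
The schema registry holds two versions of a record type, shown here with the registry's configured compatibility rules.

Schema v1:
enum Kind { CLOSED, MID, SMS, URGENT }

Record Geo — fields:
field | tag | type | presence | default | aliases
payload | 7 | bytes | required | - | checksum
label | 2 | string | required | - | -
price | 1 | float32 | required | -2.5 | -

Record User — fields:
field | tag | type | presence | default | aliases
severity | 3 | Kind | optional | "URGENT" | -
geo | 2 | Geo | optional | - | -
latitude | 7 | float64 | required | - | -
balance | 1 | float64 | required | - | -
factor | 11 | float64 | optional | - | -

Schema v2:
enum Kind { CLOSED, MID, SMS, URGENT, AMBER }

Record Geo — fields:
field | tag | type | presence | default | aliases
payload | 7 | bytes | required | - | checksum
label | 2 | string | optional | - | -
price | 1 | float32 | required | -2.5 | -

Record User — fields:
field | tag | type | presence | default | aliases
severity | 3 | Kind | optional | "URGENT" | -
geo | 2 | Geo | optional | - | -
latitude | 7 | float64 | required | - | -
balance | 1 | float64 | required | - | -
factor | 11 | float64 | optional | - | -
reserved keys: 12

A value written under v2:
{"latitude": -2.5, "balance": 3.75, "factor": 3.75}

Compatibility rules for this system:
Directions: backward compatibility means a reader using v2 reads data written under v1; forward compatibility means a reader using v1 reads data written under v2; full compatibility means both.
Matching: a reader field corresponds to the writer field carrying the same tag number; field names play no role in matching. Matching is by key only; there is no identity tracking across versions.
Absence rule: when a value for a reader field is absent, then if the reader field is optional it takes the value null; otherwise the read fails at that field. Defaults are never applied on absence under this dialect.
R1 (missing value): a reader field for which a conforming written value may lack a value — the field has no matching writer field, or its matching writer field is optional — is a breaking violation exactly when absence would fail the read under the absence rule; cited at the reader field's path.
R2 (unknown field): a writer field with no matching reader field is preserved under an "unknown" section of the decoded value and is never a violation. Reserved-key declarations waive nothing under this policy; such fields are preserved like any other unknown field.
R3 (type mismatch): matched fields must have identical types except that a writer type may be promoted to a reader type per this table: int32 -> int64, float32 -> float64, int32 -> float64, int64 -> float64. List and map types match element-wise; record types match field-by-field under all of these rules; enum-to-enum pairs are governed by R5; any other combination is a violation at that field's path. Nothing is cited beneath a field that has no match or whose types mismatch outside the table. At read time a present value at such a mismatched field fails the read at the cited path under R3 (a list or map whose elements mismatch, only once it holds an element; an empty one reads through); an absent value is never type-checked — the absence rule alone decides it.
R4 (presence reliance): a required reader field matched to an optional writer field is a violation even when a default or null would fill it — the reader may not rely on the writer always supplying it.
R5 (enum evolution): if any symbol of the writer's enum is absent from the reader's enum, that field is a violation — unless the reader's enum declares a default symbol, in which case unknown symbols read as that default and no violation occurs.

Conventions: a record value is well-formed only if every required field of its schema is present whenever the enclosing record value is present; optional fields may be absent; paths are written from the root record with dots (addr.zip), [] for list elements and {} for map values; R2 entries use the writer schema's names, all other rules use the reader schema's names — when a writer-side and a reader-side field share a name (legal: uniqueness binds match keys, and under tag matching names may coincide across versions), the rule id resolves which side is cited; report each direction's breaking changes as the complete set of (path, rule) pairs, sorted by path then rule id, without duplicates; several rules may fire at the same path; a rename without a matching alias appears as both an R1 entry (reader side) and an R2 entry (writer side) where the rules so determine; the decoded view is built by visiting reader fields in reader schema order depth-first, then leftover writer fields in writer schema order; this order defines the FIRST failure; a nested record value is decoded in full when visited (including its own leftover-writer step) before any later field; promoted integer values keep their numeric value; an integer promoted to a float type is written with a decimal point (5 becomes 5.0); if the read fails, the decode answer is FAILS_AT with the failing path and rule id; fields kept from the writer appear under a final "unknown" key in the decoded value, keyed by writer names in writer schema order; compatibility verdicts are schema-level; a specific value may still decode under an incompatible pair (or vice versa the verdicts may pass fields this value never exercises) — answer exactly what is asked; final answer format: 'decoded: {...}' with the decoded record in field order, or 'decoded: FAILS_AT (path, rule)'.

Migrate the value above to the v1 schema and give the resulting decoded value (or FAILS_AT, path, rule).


decoded: {"severity": null, "geo": null, "latitude": -2.5, "balance": 3.75, "factor": 3.75}

in User below, arrows point writer -> reader
decode (reader v1):
  severity := null (absent, optional -> null)
  geo := null (absent, optional -> null)
  latitude := -2.5
  balance := 3.75
  factor := 3.75
  => decoded: {"severity": null, "geo": null, "latitude": -2.5, "balance": 3.75, "factor": 3.75}
ruling out the remaining User differences:
  enum Kind (field severity in record User): symbol AMBER added -> shifts the User verdicts, not this decode
  field label in record Geo: required changed to optional -> shifts the User verdicts, not this decode


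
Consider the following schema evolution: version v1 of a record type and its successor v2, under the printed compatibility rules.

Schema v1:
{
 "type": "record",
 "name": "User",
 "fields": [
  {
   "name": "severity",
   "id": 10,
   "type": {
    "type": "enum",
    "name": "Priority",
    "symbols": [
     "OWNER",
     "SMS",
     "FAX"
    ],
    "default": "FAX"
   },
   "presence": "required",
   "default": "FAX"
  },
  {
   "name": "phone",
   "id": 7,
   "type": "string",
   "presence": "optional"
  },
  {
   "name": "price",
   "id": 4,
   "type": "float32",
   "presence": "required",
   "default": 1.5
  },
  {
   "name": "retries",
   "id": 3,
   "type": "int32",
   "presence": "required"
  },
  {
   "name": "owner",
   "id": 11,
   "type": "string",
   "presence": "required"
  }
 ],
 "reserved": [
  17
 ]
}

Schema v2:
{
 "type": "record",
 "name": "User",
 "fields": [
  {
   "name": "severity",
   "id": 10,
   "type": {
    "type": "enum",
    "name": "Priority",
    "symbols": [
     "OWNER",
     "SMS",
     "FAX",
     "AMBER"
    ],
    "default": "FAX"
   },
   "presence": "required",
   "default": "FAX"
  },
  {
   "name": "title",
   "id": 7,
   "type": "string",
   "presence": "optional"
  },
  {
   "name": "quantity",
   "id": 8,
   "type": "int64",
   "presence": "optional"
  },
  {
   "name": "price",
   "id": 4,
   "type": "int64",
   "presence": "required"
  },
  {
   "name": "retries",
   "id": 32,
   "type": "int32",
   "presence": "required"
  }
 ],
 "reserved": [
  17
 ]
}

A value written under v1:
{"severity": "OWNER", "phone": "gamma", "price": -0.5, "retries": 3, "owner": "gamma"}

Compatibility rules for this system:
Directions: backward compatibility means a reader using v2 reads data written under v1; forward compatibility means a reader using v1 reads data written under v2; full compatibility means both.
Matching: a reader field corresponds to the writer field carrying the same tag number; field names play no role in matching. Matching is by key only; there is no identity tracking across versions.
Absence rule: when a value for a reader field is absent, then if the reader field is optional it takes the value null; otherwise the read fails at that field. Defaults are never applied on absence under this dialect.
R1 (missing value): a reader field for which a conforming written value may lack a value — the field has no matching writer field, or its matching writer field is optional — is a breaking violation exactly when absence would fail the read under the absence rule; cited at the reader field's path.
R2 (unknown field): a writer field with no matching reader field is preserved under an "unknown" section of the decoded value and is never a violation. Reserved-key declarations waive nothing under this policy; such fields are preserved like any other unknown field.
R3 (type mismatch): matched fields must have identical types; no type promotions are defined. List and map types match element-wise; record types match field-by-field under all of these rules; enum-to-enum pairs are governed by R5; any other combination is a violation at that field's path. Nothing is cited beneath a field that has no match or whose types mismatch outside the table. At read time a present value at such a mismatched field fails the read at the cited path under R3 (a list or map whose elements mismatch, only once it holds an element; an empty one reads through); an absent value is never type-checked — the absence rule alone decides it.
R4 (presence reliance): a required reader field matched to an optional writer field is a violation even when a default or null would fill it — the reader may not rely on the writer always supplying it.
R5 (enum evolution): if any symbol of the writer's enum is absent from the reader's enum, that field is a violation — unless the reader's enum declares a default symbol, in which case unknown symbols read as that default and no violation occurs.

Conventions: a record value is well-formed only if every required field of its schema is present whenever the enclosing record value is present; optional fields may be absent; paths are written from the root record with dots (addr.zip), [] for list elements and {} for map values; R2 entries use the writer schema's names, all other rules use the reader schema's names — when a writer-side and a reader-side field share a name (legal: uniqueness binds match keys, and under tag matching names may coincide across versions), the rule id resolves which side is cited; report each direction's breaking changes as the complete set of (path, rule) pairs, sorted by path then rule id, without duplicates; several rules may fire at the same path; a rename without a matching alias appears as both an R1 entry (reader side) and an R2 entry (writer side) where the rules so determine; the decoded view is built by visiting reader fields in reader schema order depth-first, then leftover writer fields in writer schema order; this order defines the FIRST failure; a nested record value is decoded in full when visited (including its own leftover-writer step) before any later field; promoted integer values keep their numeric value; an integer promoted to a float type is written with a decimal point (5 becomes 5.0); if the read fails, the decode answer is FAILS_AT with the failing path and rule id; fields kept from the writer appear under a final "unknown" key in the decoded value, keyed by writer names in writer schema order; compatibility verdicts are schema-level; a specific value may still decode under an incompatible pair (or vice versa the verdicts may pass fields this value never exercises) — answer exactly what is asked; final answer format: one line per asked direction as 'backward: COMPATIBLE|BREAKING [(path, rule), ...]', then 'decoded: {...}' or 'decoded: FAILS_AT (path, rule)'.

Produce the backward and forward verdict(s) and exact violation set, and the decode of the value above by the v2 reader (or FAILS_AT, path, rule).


backward: BREAKING [(price, R3), (retries, R1)]; forward: BREAKING [(owner, R1), (price, R3), (retries, R1)]; decoded: FAILS_AT (price, R3)

each type pair in User: writer, then reader
backward on User — v2 reading data written by v1:
  severity <- severity (Priority -> Priority, writer required)
  title <- phone (string -> string, writer optional)
  quantity: no writer match
  price <- price (float32 -> int64, writer required)
  retries: no writer match
  leftover writer field: retries
  leftover writer field: owner
  violation R3 at price
  violation R1 at retries
  => backward: BREAKING (2)
forward on User — v1 reading data written by v2:
  severity <- severity (Priority -> Priority, writer required)
  phone <- title (string -> string, writer optional)
  price <- price (int64 -> float32, writer required)
  retries: no writer match
  owner: no writer match
  leftover writer field: quantity
  leftover writer field: retries
  violation R1 at owner
  violation R3 at price
  violation R1 at retries
  => forward: BREAKING (3)
decode walk for User under reader schema v2:
  severity := "OWNER"
  title := "gamma" (from writer phone)
  quantity := null (absent, optional -> null)
  read fails at price under R3
  => FAILS_AT (price, R3)
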